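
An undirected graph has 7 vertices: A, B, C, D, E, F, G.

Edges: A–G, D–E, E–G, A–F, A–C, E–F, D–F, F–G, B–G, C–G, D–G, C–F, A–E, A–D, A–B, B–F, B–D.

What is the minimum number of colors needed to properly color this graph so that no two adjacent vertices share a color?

5

A, B, D, F, G are mutually adjacent (a clique of size 5), so at least 5 colors are needed.
One proper 5-coloring: A=3, B=5, C=4, D=4, E=5, F=1, G=2. No two adjacent vertices share a color.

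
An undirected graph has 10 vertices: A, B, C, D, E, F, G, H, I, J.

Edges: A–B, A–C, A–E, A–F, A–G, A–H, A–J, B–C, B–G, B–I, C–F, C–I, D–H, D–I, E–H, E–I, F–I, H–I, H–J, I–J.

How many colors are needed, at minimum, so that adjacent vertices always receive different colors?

D, H, I are pairwise adjacent, so at least 3 colors are needed.
One proper 3-coloring: A=1, B=3, C=2, D=3, E=3, F=3, G=2, H=2, I=1, J=3. No two adjacent vertices share a color.

3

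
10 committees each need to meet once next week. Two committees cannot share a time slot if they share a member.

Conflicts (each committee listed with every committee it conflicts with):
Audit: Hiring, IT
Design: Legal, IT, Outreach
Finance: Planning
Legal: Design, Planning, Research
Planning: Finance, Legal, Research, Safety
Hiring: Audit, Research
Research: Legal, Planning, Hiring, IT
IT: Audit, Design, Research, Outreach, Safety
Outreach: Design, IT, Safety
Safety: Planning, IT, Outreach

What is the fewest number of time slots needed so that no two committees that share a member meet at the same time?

Design, IT, Outreach are mutually in conflict, so at least 3 time slots are needed.
3 time slots suffice: Audit=2, Design=2, Finance=2, Legal=3, Planning=1, Hiring=1, Research=2, IT=1, Outreach=3, Safety=2. No two conflicting committees share a time slot.

3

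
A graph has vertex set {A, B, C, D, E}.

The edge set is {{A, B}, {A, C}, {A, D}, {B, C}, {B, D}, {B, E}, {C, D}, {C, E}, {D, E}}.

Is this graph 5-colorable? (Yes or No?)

The chromatic number is 4. A, B, C, D form a clique, so at least 4 colors are needed.
4 colors suffice: color 1 → {D}; color 2 → {B}; color 3 → {C}; color 4 → {A, E}.
Since 5 ≥ 4, a proper 5-coloring certainly exists.

Yes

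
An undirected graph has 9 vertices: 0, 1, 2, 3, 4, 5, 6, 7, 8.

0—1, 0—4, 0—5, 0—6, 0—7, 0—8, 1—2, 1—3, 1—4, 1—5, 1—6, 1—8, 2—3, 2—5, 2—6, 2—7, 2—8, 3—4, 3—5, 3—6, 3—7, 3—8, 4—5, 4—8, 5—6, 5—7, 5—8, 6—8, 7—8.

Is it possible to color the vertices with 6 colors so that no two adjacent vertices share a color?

Yes

The chromatic number is 6. 1, 2, 3, 5, 6, 8 are mutually adjacent (a clique of size 6), so at least 6 colors are needed.
6 colors suffice: 0=green, 1=yellow, 2=purple, 3=green, 4=purple, 5=blue, 6=orange, 7=yellow, 8=red.
That is already a proper 6-coloring.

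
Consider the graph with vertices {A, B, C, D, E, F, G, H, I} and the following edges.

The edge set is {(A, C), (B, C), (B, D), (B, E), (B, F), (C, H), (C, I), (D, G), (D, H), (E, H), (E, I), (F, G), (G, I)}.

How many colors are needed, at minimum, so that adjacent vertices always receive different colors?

The cycle F-G-I-E-B-F has odd length 5, so it cannot be 2-colored; at least 3 colors are needed.
A valid assignment using 3 colors: A=blue, B=blue, C=red, D=red, E=red, F=red, G=green, H=blue, I=blue. Each edge has distinct colors on its endpoints.

3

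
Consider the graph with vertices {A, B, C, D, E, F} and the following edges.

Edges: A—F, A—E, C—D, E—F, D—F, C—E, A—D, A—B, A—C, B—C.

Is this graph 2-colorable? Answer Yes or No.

A, D, F are pairwise adjacent, so at least 3 colors are needed.
So 2 colors are not enough.

No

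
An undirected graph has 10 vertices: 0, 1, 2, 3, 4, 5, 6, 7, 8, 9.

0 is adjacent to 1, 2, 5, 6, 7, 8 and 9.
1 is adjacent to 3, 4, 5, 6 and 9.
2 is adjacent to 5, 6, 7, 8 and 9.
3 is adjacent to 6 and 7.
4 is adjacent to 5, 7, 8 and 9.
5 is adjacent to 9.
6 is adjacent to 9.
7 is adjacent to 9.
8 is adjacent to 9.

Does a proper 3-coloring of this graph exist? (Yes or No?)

0, 2, 8, 9 form a clique, so at least 4 colors are needed.
So 3 colors are not enough.

No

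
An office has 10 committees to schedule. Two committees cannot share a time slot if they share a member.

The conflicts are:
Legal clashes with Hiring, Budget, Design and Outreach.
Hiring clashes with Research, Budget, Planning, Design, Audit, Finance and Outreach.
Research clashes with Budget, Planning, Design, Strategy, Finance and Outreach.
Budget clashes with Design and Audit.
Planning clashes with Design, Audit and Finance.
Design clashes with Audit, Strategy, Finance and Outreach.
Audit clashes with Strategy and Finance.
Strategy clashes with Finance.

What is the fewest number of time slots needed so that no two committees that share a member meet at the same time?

Hiring, Research, Planning, Design, Finance pairwise conflict, so at least 5 time slots are needed.
5 time slots suffice: time slot 1 → {Design}; time slot 2 → {Hiring, Strategy}; time slot 3 → {Legal, Research, Audit}; time slot 4 → {Budget, Finance, Outreach}; time slot 5 → {Planning}. No two conflicting committees share a time slot.

5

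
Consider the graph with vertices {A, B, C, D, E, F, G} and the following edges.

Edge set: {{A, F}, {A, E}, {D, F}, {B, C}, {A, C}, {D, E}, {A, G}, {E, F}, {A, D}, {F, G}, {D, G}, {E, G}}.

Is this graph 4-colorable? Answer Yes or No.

A, D, E, F, G are mutually adjacent (a clique of size 5), so at least 5 colors are needed.
So 4 colors are not enough.

No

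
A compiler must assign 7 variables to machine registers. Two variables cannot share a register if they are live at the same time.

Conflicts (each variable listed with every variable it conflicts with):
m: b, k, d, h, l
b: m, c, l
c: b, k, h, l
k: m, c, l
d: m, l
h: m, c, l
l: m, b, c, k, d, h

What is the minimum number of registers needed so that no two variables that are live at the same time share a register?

c, h, l pairwise conflict, so at least 3 registers are needed.
3 registers suffice: register 1 → {l}; register 2 → {m, c}; register 3 → {b, k, d, h}. Each listed conflict is separated.

3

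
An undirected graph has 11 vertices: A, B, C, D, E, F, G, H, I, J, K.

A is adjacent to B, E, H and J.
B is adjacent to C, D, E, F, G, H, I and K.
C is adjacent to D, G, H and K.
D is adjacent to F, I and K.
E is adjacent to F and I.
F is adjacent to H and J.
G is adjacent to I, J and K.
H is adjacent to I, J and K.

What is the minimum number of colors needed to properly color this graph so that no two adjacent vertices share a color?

4

B, C, H, K are mutually adjacent (a clique of size 4), so at least 4 colors are needed.
4 colors suffice: color 1 → {B, J}; color 2 → {D, E, G, H}; color 3 → {A, F, I, K}; color 4 → {C}. No two adjacent vertices share a color.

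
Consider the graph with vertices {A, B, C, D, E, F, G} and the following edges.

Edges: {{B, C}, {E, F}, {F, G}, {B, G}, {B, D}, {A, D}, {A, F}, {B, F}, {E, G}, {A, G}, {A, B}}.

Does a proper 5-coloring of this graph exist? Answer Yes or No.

The chromatic number is 4. A, B, F, G form a clique, so at least 4 colors are needed.
4 colors suffice: color red → {B, E}; color blue → {C, D, F}; color green → {A}; color yellow → {G}.
Since 5 ≥ 4, a proper 5-coloring certainly exists.

Yes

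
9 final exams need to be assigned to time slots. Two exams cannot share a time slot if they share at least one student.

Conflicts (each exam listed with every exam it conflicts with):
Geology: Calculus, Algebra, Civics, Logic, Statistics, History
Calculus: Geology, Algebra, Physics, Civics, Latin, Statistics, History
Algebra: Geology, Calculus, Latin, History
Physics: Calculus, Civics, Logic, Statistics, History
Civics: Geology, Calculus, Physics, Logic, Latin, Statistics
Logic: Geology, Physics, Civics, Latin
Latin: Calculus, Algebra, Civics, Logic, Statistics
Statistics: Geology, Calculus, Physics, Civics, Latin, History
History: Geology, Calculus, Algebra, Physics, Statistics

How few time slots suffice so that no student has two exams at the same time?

Geology, Calculus, Statistics, History pairwise conflict, so at least 4 time slots are needed.
4 time slots suffice: time slot 1 → {Calculus, Logic}; time slot 2 → {Algebra, Statistics}; time slot 3 → {Geology, Physics, Latin}; time slot 4 → {Civics, History}. No two conflicting exams share a time slot.

4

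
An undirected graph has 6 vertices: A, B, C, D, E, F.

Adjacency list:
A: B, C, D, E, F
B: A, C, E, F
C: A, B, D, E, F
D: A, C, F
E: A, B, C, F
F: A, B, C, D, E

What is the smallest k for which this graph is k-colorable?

5

A, B, C, E, F are pairwise adjacent (a clique of size 5), so at least 5 colors are needed.
5 colors suffice: color 1 → {A}; color 2 → {F}; color 3 → {C}; color 4 → {B, D}; color 5 → {E}. Every edge joins two different colors.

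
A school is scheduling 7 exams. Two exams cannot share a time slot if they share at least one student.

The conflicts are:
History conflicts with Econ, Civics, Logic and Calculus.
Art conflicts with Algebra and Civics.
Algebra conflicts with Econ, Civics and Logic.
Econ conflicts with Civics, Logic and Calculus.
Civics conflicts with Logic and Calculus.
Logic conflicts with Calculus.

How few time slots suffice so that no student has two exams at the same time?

History, Econ, Civics, Logic, Calculus are mutually in conflict, so at least 5 time slots are needed.
5 time slots suffice: time slot 1 → {Civics}; time slot 2 → {Art, Econ}; time slot 3 → {Logic}; time slot 4 → {Algebra, Calculus}; time slot 5 → {History}. No two conflicting exams share a time slot.

5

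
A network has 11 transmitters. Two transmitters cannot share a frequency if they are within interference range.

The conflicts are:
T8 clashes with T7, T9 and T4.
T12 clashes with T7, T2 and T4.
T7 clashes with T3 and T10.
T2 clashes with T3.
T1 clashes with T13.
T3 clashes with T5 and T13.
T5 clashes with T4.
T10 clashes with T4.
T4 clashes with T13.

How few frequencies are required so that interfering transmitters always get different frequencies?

3

The cycle T13-T4-T8-T7-T3-T13 has odd length 5, so it cannot be 2-colored; at least 3 frequencies are needed.
3 frequencies suffice: frequency 1 → {T9, T1, T3, T4}; frequency 2 → {T7, T2, T5, T13}; frequency 3 → {T8, T12, T10}. No two conflicting transmitters share a frequency.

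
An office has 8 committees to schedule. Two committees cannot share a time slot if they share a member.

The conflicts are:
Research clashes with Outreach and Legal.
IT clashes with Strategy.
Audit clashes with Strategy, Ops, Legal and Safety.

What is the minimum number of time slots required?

Research and Outreach conflict, so at least 2 time slots are needed.
A valid assignment using 2 time slots: Research=1, IT=1, Audit=1, Strategy=2, Ops=2, Outreach=2, Legal=2, Safety=2. Each listed conflict is separated.

2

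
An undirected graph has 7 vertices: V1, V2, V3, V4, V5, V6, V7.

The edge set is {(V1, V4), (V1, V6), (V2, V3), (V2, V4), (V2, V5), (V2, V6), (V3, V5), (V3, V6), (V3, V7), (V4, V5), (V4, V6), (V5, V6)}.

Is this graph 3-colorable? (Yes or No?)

No

V2, V4, V5, V6 are mutually adjacent (a clique of size 4), so at least 4 colors are needed.
So 3 colors are not enough.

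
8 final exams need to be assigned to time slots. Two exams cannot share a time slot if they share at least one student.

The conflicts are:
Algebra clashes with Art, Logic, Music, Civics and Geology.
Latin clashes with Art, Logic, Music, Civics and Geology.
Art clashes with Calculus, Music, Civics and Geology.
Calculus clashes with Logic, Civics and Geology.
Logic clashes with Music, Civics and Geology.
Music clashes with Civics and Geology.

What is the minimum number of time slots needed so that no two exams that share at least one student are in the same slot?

Algebra, Art, Music, Geology pairwise conflict, so at least 4 time slots are needed.
Using 4 time slots: Algebra=4, Latin=4, Art=3, Calculus=1, Logic=3, Music=1, Civics=2, Geology=2. No two conflicting exams share a time slot.

4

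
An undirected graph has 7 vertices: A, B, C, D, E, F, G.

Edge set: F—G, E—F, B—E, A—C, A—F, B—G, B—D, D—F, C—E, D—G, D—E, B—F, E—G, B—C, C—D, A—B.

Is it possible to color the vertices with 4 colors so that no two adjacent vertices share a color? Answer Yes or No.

B, D, E, F, G are mutually adjacent (a clique of size 5), so at least 5 colors are needed.
So 4 colors are not enough.

No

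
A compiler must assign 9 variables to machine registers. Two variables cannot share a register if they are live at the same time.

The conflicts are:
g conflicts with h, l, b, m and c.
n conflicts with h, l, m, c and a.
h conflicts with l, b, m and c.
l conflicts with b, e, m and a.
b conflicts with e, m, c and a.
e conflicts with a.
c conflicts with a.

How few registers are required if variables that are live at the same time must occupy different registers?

5

g, h, l, b, m are mutually in conflict, so at least 5 registers are needed.
Using 5 registers: g=4, n=1, h=3, l=2, b=1, e=4, m=5, c=2, a=3. Every pair that conflicts lands in different registers.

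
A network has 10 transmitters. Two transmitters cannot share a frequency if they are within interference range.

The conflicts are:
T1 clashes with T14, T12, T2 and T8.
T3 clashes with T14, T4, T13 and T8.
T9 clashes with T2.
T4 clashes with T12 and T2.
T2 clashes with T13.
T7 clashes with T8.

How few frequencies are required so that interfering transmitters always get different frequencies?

The cycle T14-T3-T4-T2-T1-T14 has odd length 5, so it cannot be 2-colored; at least 3 frequencies are needed.
3 frequencies suffice: frequency 1 → {T3, T12, T2, T7}; frequency 2 → {T1, T9, T4, T13}; frequency 3 → {T14, T8}. Each listed conflict is separated.

3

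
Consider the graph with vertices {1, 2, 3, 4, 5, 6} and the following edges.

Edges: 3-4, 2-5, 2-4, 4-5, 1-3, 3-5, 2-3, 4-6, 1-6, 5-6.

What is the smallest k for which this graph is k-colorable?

4

2, 3, 4, 5 are mutually adjacent (a clique of size 4), so at least 4 colors are needed.
4 colors suffice: 1=blue, 2=yellow, 3=red, 4=blue, 5=green, 6=red. Every edge joins two different colors.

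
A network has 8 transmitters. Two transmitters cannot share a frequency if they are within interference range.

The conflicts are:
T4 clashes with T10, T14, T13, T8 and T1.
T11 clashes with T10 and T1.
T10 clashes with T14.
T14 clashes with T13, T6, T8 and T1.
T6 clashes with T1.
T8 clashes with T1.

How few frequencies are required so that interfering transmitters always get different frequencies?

4

T4, T14, T8, T1 all conflict with each other, so at least 4 frequencies are needed.
Using 4 frequencies: T4=3, T11=1, T10=2, T14=1, T13=2, T6=3, T8=4, T1=2. Each listed conflict is separated.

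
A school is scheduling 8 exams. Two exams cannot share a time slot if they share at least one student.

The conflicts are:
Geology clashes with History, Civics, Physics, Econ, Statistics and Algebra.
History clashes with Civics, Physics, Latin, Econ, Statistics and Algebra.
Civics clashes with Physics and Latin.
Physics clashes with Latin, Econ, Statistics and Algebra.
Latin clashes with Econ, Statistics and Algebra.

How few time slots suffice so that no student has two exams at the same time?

History, Physics, Latin, Statistics are mutually in conflict, so at least 4 time slots are needed.
A valid assignment using 4 time slots: Geology=3, History=2, Civics=4, Physics=1, Latin=3, Econ=4, Statistics=4, Algebra=4. Each listed conflict is separated.

4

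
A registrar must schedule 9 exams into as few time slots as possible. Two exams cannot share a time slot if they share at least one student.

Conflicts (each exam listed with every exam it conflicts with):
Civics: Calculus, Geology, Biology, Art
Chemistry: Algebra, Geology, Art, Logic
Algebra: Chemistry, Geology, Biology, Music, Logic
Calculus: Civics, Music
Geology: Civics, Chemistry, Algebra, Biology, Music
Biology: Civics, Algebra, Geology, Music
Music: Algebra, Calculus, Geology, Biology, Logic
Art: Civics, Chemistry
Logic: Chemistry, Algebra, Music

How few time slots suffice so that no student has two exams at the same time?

4

Algebra, Geology, Biology, Music are mutually in conflict, so at least 4 time slots are needed.
4 time slots suffice: Civics=1, Chemistry=3, Algebra=1, Calculus=2, Geology=2, Biology=4, Music=3, Art=2, Logic=2. Every pair that conflicts lands in different time slots.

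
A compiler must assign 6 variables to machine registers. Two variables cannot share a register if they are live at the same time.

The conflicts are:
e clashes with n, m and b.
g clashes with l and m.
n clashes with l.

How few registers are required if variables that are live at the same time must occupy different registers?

The cycle m-g-l-n-e-m has odd length 5, so it cannot be 2-colored; at least 3 registers are needed.
Using 3 registers: e=1, g=2, n=2, l=1, m=3, b=2. No two conflicting variables share a register.

3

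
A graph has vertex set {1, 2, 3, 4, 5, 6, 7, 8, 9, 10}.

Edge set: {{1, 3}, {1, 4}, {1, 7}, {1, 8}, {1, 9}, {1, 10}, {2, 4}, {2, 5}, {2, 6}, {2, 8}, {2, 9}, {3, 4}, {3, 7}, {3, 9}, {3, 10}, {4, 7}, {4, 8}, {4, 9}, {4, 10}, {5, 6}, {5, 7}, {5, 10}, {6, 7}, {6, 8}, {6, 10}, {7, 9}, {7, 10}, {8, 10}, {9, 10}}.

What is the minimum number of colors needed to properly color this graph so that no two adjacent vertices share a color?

1, 3, 4, 7, 9, 10 are mutually adjacent (a clique of size 6), so at least 6 colors are needed.
One proper 6-coloring: 1=yellow, 2=red, 3=orange, 4=green, 5=yellow, 6=green, 7=blue, 8=blue, 9=purple, 10=red. Each edge has distinct colors on its endpoints.

6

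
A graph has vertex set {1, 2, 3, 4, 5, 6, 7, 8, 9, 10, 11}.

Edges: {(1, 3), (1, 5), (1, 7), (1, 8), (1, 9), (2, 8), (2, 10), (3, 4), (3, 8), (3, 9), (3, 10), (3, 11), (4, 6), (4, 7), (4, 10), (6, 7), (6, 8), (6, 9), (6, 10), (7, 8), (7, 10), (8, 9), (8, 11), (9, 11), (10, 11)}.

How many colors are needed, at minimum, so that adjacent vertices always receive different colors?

1, 3, 8, 9 are pairwise adjacent (a clique of size 4), so at least 4 colors are needed.
A valid assignment using 4 colors: 1=d, 2=b, 3=b, 4=c, 5=a, 6=d, 7=b, 8=a, 9=c, 10=a, 11=d. Every edge joins two different colors.

4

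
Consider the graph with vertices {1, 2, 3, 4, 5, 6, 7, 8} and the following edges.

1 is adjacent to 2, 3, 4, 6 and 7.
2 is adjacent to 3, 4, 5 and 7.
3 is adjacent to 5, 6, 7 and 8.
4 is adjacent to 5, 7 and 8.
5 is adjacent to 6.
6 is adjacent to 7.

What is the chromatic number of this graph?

1, 2, 4, 7 are pairwise adjacent (a clique of size 4), so at least 4 colors are needed.
A valid assignment using 4 colors: 1=d, 2=b, 3=a, 4=a, 5=c, 6=b, 7=c, 8=b. No two adjacent vertices share a color.

4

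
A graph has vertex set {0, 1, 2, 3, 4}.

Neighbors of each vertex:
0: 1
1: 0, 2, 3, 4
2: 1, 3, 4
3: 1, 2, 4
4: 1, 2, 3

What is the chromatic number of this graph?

1, 2, 3, 4 form a clique, so at least 4 colors are needed.
A valid assignment using 4 colors: 0=b, 1=a, 2=b, 3=d, 4=c. Every edge joins two different colors.

4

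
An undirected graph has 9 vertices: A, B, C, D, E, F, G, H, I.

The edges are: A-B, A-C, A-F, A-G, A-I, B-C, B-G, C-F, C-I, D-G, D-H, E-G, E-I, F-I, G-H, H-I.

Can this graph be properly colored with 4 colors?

Yes

The chromatic number is 4. A, C, F, I are mutually adjacent (a clique of size 4), so at least 4 colors are needed.
A valid assignment using 4 colors: A=red, B=yellow, C=green, D=green, E=red, F=yellow, G=blue, H=red, I=blue.
That is already a proper 4-coloring.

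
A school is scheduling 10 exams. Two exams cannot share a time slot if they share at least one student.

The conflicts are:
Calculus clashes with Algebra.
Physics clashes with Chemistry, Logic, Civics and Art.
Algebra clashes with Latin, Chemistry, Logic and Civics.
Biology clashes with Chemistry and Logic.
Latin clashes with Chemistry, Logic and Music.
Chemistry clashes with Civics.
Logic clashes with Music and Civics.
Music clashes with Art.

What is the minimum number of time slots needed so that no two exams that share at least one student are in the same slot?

Latin, Logic, Music all conflict with each other, so at least 3 time slots are needed.
Using 3 time slots: Calculus=1, Physics=2, Algebra=2, Biology=2, Latin=3, Chemistry=1, Logic=1, Music=2, Civics=3, Art=1. No two conflicting exams share a time slot.

3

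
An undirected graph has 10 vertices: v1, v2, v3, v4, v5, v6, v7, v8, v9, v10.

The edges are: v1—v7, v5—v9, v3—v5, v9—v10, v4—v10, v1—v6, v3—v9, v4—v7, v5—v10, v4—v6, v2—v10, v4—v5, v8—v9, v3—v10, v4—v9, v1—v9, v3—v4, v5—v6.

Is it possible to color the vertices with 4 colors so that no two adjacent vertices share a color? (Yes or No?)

v3, v4, v5, v9, v10 form a clique, so at least 5 colors are needed.
So 4 colors are not enough.

No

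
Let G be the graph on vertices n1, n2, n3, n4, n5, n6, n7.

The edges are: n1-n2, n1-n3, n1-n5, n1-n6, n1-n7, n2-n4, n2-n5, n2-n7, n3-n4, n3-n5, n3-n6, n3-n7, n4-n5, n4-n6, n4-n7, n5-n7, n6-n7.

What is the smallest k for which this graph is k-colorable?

n2, n4, n5, n7 are pairwise adjacent (a clique of size 4), so at least 4 colors are needed.
A valid assignment using 4 colors: n1=2, n2=4, n3=4, n4=2, n5=3, n6=3, n7=1. Each edge has distinct colors on its endpoints.

4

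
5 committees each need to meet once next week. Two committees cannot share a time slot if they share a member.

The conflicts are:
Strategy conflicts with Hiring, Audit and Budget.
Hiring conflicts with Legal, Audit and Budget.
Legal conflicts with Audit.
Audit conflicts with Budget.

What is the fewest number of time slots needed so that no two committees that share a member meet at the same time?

4

Strategy, Hiring, Audit, Budget are mutually in conflict, so at least 4 time slots are needed.
4 time slots suffice: time slot 1 → {Audit}; time slot 2 → {Hiring}; time slot 3 → {Strategy, Legal}; time slot 4 → {Budget}. Every pair that conflicts lands in different time slots.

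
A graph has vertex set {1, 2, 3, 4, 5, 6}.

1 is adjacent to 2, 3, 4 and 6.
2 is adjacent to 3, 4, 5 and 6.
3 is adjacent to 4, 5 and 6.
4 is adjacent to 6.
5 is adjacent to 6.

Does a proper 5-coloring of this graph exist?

The chromatic number is 5. 1, 2, 3, 4, 6 form a clique, so at least 5 colors are needed.
One proper 5-coloring: 1=e, 2=a, 3=c, 4=d, 5=d, 6=b.
That is already a proper 5-coloring.

Yes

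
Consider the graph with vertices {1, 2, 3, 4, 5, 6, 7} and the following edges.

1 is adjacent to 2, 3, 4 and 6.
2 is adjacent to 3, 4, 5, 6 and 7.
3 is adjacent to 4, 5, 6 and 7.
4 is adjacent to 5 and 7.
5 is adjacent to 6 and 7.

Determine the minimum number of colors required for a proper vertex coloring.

5

2, 3, 4, 5, 7 are mutually adjacent (a clique of size 5), so at least 5 colors are needed.
5 colors suffice: 1=d, 2=a, 3=b, 4=c, 5=d, 6=c, 7=e. Every edge joins two different colors.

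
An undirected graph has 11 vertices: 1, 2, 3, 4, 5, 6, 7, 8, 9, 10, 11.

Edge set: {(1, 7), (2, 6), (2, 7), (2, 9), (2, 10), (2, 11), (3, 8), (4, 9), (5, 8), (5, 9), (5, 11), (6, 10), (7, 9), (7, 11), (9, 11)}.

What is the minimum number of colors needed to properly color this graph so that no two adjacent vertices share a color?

2, 7, 9, 11 are pairwise adjacent (a clique of size 4), so at least 4 colors are needed.
4 colors suffice: color red → {1, 2, 3, 4, 5}; color blue → {6, 8, 9}; color green → {7, 10}; color yellow → {11}. Every edge joins two different colors.

4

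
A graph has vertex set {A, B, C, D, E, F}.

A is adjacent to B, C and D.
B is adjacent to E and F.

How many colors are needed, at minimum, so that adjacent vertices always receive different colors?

B and E are adjacent, so at least 2 colors are needed.
2 colors suffice: color 1 → {B, C, D}; color 2 → {A, E, F}. Each edge has distinct colors on its endpoints.

2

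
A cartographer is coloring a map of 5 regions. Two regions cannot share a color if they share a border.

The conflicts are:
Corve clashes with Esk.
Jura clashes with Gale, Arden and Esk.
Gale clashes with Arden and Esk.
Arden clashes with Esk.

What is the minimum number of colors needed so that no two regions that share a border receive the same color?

4

Jura, Gale, Arden, Esk all conflict with each other, so at least 4 colors are needed.
4 colors suffice: color 1 → {Esk}; color 2 → {Corve, Gale}; color 3 → {Jura}; color 4 → {Arden}. No two conflicting regions share a color.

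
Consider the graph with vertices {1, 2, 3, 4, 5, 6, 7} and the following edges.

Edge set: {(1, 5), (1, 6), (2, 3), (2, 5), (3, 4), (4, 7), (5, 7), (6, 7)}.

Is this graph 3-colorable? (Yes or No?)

The chromatic number is 3. The cycle 4-7-5-2-3-4 has odd length 5, so it cannot be 2-colored; at least 3 colors are needed.
3 colors suffice: color a → {3, 5, 6}; color b → {1, 2, 7}; color c → {4}.
That is already a proper 3-coloring.

Yes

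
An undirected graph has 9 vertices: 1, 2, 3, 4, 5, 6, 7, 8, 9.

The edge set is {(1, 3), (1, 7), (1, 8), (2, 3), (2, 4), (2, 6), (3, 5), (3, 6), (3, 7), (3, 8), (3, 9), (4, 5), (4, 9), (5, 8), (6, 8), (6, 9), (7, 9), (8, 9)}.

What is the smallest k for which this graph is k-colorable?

4

3, 6, 8, 9 are pairwise adjacent (a clique of size 4), so at least 4 colors are needed.
4 colors suffice: color a → {3, 4}; color b → {1, 2, 5, 9}; color c → {7, 8}; color d → {6}. Each edge has distinct colors on its endpoints.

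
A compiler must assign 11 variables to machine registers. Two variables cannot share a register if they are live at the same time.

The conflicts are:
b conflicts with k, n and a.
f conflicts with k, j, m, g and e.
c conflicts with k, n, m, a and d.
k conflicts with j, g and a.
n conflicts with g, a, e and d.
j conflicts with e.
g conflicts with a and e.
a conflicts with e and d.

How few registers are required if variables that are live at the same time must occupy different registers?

4

n, g, a, e all conflict with each other, so at least 4 registers are needed.
Using 4 registers: b=3, f=1, c=3, k=2, n=2, j=3, m=2, g=3, a=1, e=4, d=4. No two conflicting variables share a register.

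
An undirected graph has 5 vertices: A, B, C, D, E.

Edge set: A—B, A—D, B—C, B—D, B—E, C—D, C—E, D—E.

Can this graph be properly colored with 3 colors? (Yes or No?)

B, C, D, E are pairwise adjacent (a clique of size 4), so at least 4 colors are needed.
So 3 colors are not enough.

No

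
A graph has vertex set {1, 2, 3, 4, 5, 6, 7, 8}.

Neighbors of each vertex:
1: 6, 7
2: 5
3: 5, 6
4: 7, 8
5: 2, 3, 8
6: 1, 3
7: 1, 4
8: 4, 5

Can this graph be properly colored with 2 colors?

The cycle 3-5-8-4-7-1-6-3 has odd length 7, so it cannot be 2-colored; at least 3 colors are needed.
So 2 colors are not enough.

No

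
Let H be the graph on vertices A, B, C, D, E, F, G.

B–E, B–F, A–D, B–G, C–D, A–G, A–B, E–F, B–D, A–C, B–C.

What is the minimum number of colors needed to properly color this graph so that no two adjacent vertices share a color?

A, B, C, D are mutually adjacent (a clique of size 4), so at least 4 colors are needed.
4 colors suffice: A=blue, B=red, C=yellow, D=green, E=blue, F=green, G=green. Each edge has distinct colors on its endpoints.

4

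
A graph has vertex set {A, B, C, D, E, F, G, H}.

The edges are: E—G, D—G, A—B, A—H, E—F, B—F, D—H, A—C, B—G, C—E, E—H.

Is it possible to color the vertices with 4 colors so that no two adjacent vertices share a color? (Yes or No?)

The chromatic number is 3. The cycle D-G-B-A-H-D has odd length 5, so it cannot be 2-colored; at least 3 colors are needed.
3 colors suffice: A=3, B=1, C=2, D=1, E=1, F=2, G=2, H=2.
Since 4 ≥ 3, a proper 4-coloring certainly exists.

Yes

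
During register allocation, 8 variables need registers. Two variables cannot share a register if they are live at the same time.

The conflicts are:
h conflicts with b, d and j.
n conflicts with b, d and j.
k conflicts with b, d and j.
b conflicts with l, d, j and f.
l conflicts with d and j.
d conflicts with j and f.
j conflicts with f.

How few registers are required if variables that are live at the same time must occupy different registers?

4

b, d, j, f all conflict with each other, so at least 4 registers are needed.
4 registers suffice: register 1 → {j}; register 2 → {b}; register 3 → {d}; register 4 → {h, n, k, l, f}. No two conflicting variables share a register.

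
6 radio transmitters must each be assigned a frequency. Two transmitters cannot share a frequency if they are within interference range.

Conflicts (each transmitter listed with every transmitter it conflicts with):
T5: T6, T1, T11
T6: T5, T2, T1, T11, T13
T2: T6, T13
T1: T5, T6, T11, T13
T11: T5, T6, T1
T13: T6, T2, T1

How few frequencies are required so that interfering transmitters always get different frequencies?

T5, T6, T1, T11 all conflict with each other, so at least 4 frequencies are needed.
Using 4 frequencies: T5=3, T6=1, T2=2, T1=2, T11=4, T13=3. Each listed conflict is separated.

4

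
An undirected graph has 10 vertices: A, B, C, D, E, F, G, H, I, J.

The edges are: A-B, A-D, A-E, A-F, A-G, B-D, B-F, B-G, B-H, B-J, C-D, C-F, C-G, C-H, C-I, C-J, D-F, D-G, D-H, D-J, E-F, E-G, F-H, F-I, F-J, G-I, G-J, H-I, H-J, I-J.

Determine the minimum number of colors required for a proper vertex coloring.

5

C, F, H, I, J are pairwise adjacent (a clique of size 5), so at least 5 colors are needed.
A valid assignment using 5 colors: A=2, B=5, C=5, D=3, E=3, F=1, G=1, H=4, I=3, J=2. Each edge has distinct colors on its endpoints.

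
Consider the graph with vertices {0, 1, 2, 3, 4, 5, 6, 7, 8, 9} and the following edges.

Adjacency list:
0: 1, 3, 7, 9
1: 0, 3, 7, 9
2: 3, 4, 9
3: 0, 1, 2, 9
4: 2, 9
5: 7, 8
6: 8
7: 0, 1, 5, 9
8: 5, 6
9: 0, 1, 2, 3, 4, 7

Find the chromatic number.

4

0, 1, 7, 9 are mutually adjacent (a clique of size 4), so at least 4 colors are needed.
4 colors suffice: color red → {5, 6, 9}; color blue → {1, 2, 8}; color green → {3, 4, 7}; color yellow → {0}. No two adjacent vertices share a color.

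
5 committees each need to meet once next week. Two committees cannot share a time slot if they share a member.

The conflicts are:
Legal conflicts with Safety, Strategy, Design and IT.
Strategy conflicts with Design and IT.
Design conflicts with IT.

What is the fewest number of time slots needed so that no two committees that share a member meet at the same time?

4

Legal, Strategy, Design, IT all conflict with each other, so at least 4 time slots are needed.
4 time slots suffice: time slot 1 → {Legal}; time slot 2 → {Safety, Design}; time slot 3 → {IT}; time slot 4 → {Strategy}. Every pair that conflicts lands in different time slots.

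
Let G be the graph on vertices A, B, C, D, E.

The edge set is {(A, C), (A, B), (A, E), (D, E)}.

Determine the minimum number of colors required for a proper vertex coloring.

2

A and B are adjacent, so at least 2 colors are needed.
2 colors suffice: color 1 → {A, D}; color 2 → {B, C, E}. No two adjacent vertices share a color.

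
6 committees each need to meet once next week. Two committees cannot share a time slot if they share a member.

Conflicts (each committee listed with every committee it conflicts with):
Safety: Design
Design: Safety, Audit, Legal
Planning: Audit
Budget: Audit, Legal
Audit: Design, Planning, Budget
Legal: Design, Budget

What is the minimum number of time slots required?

2

Design and Legal conflict, so at least 2 time slots are needed.
2 time slots suffice: Safety=2, Design=1, Planning=1, Budget=1, Audit=2, Legal=2. No two conflicting committees share a time slot.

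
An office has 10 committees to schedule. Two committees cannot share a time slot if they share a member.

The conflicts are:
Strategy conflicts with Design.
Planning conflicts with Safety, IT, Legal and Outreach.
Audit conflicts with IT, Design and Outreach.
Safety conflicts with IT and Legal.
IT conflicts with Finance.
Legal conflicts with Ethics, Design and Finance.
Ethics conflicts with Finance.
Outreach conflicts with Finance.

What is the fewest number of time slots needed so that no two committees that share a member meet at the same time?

3

Planning, Safety, Legal are mutually in conflict, so at least 3 time slots are needed.
3 time slots suffice: time slot 1 → {Strategy, IT, Legal, Outreach}; time slot 2 → {Planning, Design, Finance}; time slot 3 → {Audit, Safety, Ethics}. No two conflicting committees share a time slot.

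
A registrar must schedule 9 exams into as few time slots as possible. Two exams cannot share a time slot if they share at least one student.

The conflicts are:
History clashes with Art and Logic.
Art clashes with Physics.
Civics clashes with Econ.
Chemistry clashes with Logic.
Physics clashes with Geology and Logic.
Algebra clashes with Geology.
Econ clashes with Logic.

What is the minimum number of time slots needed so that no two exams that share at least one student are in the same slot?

Art and Physics conflict, so at least 2 time slots are needed.
2 time slots suffice: time slot 1 → {Art, Civics, Geology, Logic}; time slot 2 → {History, Chemistry, Physics, Algebra, Econ}. Each listed conflict is separated.

2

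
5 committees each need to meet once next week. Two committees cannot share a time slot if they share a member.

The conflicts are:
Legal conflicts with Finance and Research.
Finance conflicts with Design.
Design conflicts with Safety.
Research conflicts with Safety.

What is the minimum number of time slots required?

The cycle Legal-Research-Safety-Design-Finance-Legal has odd length 5, so it cannot be 2-colored; at least 3 time slots are needed.
A valid assignment using 3 time slots: Legal=1, Finance=2, Design=3, Research=2, Safety=1. Each listed conflict is separated.

3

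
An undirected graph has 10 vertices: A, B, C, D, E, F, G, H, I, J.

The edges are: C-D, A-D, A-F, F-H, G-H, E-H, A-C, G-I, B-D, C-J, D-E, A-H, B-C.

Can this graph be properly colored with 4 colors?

The chromatic number is 3. A, C, D are mutually adjacent, so at least 3 colors are needed.
3 colors suffice: color 1 → {D, H, I, J}; color 2 → {A, B, E, G}; color 3 → {C, F}.
Since 4 ≥ 3, a proper 4-coloring certainly exists.

Yes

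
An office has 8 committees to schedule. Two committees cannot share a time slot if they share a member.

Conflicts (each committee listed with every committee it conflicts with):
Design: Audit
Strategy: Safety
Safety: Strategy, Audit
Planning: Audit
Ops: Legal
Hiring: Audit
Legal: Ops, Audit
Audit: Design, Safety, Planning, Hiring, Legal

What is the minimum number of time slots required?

Ops and Legal conflict, so at least 2 time slots are needed.
2 time slots suffice: Design=2, Strategy=1, Safety=2, Planning=2, Ops=1, Hiring=2, Legal=2, Audit=1. Every pair that conflicts lands in different time slots.

2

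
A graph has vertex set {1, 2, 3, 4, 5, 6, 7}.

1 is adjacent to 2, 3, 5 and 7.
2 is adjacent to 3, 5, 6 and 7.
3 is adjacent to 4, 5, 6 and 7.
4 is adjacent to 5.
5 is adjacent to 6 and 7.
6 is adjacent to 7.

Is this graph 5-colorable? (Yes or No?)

The chromatic number is 5. 2, 3, 5, 6, 7 are pairwise adjacent (a clique of size 5), so at least 5 colors are needed.
5 colors suffice: color a → {5}; color b → {3}; color c → {2, 4}; color d → {7}; color e → {1, 6}.
That is already a proper 5-coloring.

Yes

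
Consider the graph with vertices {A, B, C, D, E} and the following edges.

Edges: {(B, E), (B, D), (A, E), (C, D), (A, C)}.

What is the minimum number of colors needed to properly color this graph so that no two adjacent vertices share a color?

3

The cycle D-B-E-A-C-D has odd length 5, so it cannot be 2-colored; at least 3 colors are needed.
A valid assignment using 3 colors: A=2, B=2, C=1, D=3, E=1. Each edge has distinct colors on its endpoints.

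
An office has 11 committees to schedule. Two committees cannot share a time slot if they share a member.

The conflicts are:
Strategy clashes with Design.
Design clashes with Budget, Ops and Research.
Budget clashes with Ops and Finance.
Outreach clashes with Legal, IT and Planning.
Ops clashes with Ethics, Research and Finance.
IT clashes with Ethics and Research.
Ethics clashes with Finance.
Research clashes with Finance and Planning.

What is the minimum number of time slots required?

3

Ops, Ethics, Finance are mutually in conflict, so at least 3 time slots are needed.
3 time slots suffice: time slot 1 → {Strategy, Legal, Ops, IT, Planning}; time slot 2 → {Budget, Outreach, Ethics, Research}; time slot 3 → {Design, Finance}. Every pair that conflicts lands in different time slots.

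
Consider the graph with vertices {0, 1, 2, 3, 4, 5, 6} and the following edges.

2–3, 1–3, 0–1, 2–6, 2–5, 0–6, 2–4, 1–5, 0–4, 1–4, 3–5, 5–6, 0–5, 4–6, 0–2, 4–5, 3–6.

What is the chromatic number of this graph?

0, 2, 4, 5, 6 form a clique, so at least 5 colors are needed.
5 colors suffice: 0=e, 1=c, 2=d, 3=b, 4=b, 5=a, 6=c. Each edge has distinct colors on its endpoints.

5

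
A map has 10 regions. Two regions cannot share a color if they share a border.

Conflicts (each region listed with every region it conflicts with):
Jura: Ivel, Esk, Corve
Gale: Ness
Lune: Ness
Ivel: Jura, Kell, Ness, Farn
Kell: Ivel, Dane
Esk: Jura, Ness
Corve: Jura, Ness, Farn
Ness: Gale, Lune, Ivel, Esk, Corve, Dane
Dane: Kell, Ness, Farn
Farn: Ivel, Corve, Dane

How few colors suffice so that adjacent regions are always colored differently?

Gale and Ness conflict, so at least 2 colors are needed.
2 colors suffice: color 1 → {Jura, Kell, Ness, Farn}; color 2 → {Gale, Lune, Ivel, Esk, Corve, Dane}. Each listed conflict is separated.

2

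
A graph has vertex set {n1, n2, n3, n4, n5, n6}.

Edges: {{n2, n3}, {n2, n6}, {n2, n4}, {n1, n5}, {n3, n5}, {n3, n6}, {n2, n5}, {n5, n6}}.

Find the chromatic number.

4

n2, n3, n5, n6 are pairwise adjacent (a clique of size 4), so at least 4 colors are needed.
One proper 4-coloring: n1=2, n2=2, n3=4, n4=1, n5=1, n6=3. Each edge has distinct colors on its endpoints.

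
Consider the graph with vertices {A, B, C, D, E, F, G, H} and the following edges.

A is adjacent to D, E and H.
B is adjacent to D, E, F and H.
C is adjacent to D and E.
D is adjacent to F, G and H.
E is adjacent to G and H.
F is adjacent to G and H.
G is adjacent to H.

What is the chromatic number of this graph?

B, D, F, H are mutually adjacent (a clique of size 4), so at least 4 colors are needed.
4 colors suffice: color 1 → {C, H}; color 2 → {D, E}; color 3 → {A, F}; color 4 → {B, G}. No two adjacent vertices share a color.

4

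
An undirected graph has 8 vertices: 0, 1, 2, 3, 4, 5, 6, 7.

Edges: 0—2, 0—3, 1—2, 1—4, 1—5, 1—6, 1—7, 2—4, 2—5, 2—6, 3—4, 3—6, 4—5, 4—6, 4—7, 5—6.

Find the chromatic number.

1, 2, 4, 5, 6 form a clique, so at least 5 colors are needed.
5 colors suffice: color red → {0, 4}; color blue → {1, 3}; color green → {6, 7}; color yellow → {2}; color purple → {5}. No two adjacent vertices share a color.

5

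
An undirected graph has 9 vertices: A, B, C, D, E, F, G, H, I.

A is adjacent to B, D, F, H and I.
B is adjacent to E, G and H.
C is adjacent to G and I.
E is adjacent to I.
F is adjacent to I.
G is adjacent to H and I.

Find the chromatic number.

3

A, F, I are pairwise adjacent, so at least 3 colors are needed.
One proper 3-coloring: A=2, B=1, C=3, D=1, E=2, F=3, G=2, H=3, I=1. Every edge joins two different colors.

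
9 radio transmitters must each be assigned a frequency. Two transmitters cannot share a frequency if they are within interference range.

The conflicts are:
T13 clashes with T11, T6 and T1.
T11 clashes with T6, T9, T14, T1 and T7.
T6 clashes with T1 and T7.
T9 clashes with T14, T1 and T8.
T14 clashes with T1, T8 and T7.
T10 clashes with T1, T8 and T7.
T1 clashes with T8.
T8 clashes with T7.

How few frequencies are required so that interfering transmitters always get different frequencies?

T13, T11, T6, T1 are mutually in conflict, so at least 4 frequencies are needed.
4 frequencies suffice: frequency 1 → {T1, T7}; frequency 2 → {T11, T8}; frequency 3 → {T6, T14, T10}; frequency 4 → {T13, T9}. Each listed conflict is separated.

4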